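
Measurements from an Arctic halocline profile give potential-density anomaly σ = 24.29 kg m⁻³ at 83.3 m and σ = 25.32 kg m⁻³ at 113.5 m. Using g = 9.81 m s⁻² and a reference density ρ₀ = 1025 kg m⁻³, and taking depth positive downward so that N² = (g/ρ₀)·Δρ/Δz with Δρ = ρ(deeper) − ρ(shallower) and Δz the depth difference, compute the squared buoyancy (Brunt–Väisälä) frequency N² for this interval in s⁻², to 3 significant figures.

Δρ = 1025.32 − 1024.29 = 1.03 kg m⁻³ over Δz = 113.5 − 83.3 = 30.2 m.
N² = (9.81/1025) × (1.03/30.2) = 3.2642 × 10⁻⁴ s⁻² ≈ 3.26 × 10⁻⁴ s⁻².

3.26 × 10⁻⁴ s⁻²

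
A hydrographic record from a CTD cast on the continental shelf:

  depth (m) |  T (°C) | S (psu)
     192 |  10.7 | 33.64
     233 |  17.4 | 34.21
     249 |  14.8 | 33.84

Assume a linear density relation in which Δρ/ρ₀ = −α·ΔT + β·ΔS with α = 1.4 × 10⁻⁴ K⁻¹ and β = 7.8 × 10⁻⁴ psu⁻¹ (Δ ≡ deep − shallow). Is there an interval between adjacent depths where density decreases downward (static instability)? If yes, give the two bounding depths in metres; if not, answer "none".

Evaluate Δρ/ρ₀ = −αΔT + βΔS across each adjacent pair:
  192–233 m: −αΔT+βΔS = −(1.4 × 10⁻⁴)(+6.7)+(7.8 × 10⁻⁴)(+0.57) = -4.9 × 10⁻⁴ → UNSTABLE
  233–249 m: −αΔT+βΔS = −(1.4 × 10⁻⁴)(-2.6)+(7.8 × 10⁻⁴)(-0.37) = 7.5 × 10⁻⁵ → stable
The 192–233 m interval has Δρ < 0: lighter water underlies denser water.

192–233 m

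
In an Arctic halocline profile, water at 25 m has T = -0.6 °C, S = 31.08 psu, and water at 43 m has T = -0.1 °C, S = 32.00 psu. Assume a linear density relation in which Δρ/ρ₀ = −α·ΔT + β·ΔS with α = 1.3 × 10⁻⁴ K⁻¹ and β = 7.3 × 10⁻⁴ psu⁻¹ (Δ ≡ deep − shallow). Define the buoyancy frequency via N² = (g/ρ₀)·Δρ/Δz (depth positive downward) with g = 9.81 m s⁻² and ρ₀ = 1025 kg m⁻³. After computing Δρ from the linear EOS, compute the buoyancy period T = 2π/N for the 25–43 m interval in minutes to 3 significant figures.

ΔT = +0.5 K, ΔS = +0.92 psu (deep − shallow).
Δρ/ρ₀ = −αΔT + βΔS = -6.50 × 10⁻⁵ + 6.716 × 10⁻⁴ = 6.066 × 10⁻⁴, so Δρ ≈ 0.6218 kg m⁻³.
N² = (g/ρ₀)·Δρ/Δz = g·(Δρ/ρ₀)/Δz = 9.81 × 6.066 × 10⁻⁴ / 18 = 3.3060 × 10⁻⁴ s⁻².
N = √(3.3060 × 10⁻⁴) = 0.018182 rad s⁻¹ → T = 2π/N = 345.57 s = 5.7595 min ≈ 5.76 min.

5.76 min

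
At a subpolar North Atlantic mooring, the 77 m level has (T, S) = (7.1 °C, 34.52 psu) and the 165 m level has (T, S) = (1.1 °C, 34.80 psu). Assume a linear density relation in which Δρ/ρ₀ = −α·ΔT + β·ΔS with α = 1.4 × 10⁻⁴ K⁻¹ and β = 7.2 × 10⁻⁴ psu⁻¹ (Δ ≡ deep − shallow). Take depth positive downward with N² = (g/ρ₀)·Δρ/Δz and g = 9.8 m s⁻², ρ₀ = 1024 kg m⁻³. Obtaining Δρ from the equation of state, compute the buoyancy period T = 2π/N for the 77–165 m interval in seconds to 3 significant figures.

ΔT = -6.0 K, ΔS = +0.28 psu (deep − shallow).
Δρ/ρ₀ = −αΔT + βΔS = 8.40 × 10⁻⁴ + 2.016 × 10⁻⁴ = 1.0416 × 10⁻³, so Δρ ≈ 1.067 kg m⁻³.
N² = (g/ρ₀)·Δρ/Δz = g·(Δρ/ρ₀)/Δz = 9.8 × 1.0416 × 10⁻³ / 88 = 1.1600 × 10⁻⁴ s⁻².
N = √(1.1600 × 10⁻⁴) = 0.010770 rad s⁻¹ → T = 2π/N = 583.40 s ≈ 583 s.

583 s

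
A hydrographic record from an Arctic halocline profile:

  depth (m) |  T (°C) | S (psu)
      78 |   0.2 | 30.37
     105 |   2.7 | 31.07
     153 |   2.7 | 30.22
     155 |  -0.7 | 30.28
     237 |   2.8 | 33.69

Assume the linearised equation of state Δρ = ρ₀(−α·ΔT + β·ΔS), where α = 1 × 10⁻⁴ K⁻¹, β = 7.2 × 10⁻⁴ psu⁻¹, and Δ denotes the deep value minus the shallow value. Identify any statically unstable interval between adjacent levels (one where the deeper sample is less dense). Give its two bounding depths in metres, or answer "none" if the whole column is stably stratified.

Evaluate Δρ/ρ₀ = −αΔT + βΔS across each adjacent pair:
  78–105 m: −αΔT+βΔS = −(1 × 10⁻⁴)(+2.5)+(7.2 × 10⁻⁴)(+0.70) = 2.5 × 10⁻⁴ → stable
  105–153 m: −αΔT+βΔS = −(1 × 10⁻⁴)(+0.0)+(7.2 × 10⁻⁴)(-0.85) = -6.1 × 10⁻⁴ → UNSTABLE
  153–155 m: −αΔT+βΔS = −(1 × 10⁻⁴)(-3.4)+(7.2 × 10⁻⁴)(+0.06) = 3.8 × 10⁻⁴ → stable
  155–237 m: −αΔT+βΔS = −(1 × 10⁻⁴)(+3.5)+(7.2 × 10⁻⁴)(+3.41) = 2.1 × 10⁻³ → stable
The 105–153 m interval has Δρ < 0: lighter water underlies denser water.

105–153 m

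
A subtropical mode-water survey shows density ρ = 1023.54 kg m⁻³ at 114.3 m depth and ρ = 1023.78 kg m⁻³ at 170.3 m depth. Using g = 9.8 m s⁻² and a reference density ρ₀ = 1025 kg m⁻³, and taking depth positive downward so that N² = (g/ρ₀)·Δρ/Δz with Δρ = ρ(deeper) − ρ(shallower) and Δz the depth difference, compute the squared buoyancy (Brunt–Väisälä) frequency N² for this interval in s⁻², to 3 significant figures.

Δρ = 1023.78 − 1023.54 = 0.24 kg m⁻³ over Δz = 170.3 − 114.3 = 56 m.
N² = (9.8/1025) × (0.24/56) = 4.0976 × 10⁻⁵ s⁻² ≈ 4.10 × 10⁻⁵ s⁻².

4.10 × 10⁻⁵ s⁻²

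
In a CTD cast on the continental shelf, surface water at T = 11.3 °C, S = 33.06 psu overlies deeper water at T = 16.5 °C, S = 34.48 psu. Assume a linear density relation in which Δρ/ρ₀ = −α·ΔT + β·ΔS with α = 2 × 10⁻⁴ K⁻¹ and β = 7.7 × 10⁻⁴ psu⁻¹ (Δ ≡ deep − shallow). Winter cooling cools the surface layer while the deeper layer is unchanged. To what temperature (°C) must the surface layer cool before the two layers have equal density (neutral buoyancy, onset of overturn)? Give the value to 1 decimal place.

11.0 °C

Neutral buoyancy requires Δρ = 0, i.e. −α(T_deep − T_surf′) + β(S_deep − S_surf) = 0.
T_surf′ = T_deep − (β/α)·ΔS = 16.5 − (7.7 × 10⁻⁴/2 × 10⁻⁴)·(+1.42) = 11.033 °C.
Cooling required: 11.3 − (11.033) = 0.267 °C.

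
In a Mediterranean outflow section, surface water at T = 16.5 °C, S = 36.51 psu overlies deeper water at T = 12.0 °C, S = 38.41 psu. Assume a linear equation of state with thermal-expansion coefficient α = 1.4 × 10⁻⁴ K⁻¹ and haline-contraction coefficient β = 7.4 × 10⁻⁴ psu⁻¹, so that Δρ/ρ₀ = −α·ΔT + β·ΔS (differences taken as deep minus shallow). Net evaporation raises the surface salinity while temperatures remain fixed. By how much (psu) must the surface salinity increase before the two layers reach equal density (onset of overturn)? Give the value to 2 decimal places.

Neutral buoyancy requires −α(T_deep − T_surf) + β(S_deep − S_surf′) = 0.
S_surf′ = S_deep − (α/β)·ΔT = 38.41 − (1.4 × 10⁻⁴/7.4 × 10⁻⁴)·(-4.5) = 39.2614 psu.
Increase required: 39.2614 − 36.51 = 2.7514 psu.

2.75 psu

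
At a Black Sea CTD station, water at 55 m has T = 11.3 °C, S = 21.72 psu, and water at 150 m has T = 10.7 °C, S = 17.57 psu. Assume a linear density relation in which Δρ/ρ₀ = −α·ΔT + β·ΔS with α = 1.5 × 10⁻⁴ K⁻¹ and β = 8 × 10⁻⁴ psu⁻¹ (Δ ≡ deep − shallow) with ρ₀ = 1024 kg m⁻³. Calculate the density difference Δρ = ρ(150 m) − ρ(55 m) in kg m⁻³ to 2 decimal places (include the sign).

-3.31 kg m⁻³

ΔT = -0.6 K, ΔS = -4.15 psu (deep − shallow).
Δρ/ρ₀ = −(1.5 × 10⁻⁴)(-0.6) + (8 × 10⁻⁴)(-4.15) = -3.23 × 10⁻³.
Δρ = 1024 × (-3.23 × 10⁻³) = -3.31 kg m⁻³.
Negative Δρ: lighter below, statically unstable.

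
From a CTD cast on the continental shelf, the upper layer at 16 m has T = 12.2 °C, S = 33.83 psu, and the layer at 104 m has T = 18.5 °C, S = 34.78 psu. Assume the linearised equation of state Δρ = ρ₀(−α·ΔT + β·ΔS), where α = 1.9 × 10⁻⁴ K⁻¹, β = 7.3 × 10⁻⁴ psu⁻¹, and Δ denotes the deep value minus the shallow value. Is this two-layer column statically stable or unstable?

unstable

ΔT = 18.5 − 12.2 = +6.3 K and ΔS = 34.78 − 33.83 = +0.95 psu (deep − shallow).
−αΔT = -1.197 × 10⁻³; βΔS = 6.935 × 10⁻⁴; sum Δρ/ρ₀ = -5.035 × 10⁻⁴.
Δρ/ρ₀ < 0, so Δρ < 0: deeper water is lighter → statically unstable; the column would overturn.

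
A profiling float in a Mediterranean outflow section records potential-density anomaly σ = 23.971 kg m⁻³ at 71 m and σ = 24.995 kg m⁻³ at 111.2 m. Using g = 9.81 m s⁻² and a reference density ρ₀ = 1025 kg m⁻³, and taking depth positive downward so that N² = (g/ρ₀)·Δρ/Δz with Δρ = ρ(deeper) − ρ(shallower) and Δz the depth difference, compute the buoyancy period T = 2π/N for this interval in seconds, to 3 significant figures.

402 s

Δρ = 1024.995 − 1023.971 = 1.024 kg m⁻³ over Δz = 111.2 − 71 = 40.2 m.
N² = (9.81/1025) × (1.024/40.2) = 2.4379 × 10⁻⁴ s⁻².
N = √(2.4379 × 10⁻⁴) = 0.015614 rad s⁻¹, so T = 2π/N = 402.41 s ≈ 402 s.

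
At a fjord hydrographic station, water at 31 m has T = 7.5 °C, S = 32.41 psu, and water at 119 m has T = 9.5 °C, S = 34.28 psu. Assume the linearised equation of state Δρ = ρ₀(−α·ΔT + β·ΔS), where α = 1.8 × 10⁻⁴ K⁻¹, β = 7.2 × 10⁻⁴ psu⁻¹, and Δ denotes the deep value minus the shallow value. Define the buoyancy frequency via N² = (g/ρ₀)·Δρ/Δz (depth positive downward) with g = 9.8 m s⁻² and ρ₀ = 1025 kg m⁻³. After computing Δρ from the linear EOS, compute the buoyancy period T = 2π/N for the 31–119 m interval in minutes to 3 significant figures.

ΔT = +2.0 K, ΔS = +1.87 psu (deep − shallow).
Δρ/ρ₀ = −αΔT + βΔS = -3.60 × 10⁻⁴ + 1.3464 × 10⁻³ = 9.864 × 10⁻⁴, so Δρ ≈ 1.011 kg m⁻³.
N² = (g/ρ₀)·Δρ/Δz = g·(Δρ/ρ₀)/Δz = 9.8 × 9.864 × 10⁻⁴ / 88 = 1.0985 × 10⁻⁴ s⁻².
N = √(1.0985 × 10⁻⁴) = 0.010481 rad s⁻¹ → T = 2π/N = 599.48 s = 9.9913 min ≈ 9.99 min.

9.99 min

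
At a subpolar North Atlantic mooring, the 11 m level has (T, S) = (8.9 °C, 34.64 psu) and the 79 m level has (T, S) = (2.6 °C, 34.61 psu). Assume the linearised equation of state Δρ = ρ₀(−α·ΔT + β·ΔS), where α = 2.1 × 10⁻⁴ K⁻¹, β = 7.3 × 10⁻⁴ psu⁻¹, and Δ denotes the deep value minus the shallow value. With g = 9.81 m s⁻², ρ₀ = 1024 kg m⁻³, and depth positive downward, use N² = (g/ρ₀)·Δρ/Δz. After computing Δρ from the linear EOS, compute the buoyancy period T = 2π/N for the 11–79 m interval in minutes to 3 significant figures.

7.64 min

ΔT = -6.3 K, ΔS = -0.03 psu (deep − shallow).
Δρ/ρ₀ = −αΔT + βΔS = 1.323 × 10⁻³ − 2.19 × 10⁻⁵ = 1.3011 × 10⁻³, so Δρ ≈ 1.332 kg m⁻³.
N² = (g/ρ₀)·Δρ/Δz = g·(Δρ/ρ₀)/Δz = 9.81 × 1.3011 × 10⁻³ / 68 = 1.8770 × 10⁻⁴ s⁻².
N = √(1.8770 × 10⁻⁴) = 0.013700 rad s⁻¹ → T = 2π/N = 458.63 s = 7.6438 min ≈ 7.64 min.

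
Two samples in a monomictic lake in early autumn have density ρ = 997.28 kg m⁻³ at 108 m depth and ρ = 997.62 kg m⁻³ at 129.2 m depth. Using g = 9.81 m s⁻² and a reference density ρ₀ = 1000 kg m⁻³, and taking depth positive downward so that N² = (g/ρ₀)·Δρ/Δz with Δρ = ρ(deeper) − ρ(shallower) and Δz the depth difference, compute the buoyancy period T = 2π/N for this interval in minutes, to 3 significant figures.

8.35 min

Δρ = 997.62 − 997.28 = 0.34 kg m⁻³ over Δz = 129.2 − 108 = 21.2 m.
N² = (9.81/1000) × (0.34/21.2) = 1.5733 × 10⁻⁴ s⁻².
N = √(1.5733 × 10⁻⁴) = 0.012543 rad s⁻¹, so T = 2π/N = 500.93 s = 8.3488 min ≈ 8.35 min.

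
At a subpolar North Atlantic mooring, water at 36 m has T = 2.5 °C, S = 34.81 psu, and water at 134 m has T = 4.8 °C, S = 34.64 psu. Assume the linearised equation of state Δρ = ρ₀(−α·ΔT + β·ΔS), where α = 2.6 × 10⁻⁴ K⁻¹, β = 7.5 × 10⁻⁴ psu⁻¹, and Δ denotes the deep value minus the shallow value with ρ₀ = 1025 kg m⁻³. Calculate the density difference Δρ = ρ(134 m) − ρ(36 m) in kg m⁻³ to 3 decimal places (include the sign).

-0.744 kg m⁻³

ΔT = +2.3 K, ΔS = -0.17 psu (deep − shallow).
Δρ/ρ₀ = −(2.6 × 10⁻⁴)(+2.3) + (7.5 × 10⁻⁴)(-0.17) = -7.255 × 10⁻⁴.
Δρ = 1025 × (-7.255 × 10⁻⁴) = -0.744 kg m⁻³.
Negative Δρ: lighter below, statically unstable.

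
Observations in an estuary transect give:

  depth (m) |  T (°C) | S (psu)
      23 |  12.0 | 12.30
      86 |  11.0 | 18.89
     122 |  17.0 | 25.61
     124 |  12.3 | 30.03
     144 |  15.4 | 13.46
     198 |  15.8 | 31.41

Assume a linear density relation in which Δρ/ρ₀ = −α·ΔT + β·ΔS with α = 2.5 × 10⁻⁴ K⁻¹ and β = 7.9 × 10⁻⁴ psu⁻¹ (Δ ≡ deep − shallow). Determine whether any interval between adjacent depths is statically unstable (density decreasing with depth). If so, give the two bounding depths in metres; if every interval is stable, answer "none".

Evaluate Δρ/ρ₀ = −αΔT + βΔS across each adjacent pair:
  23–86 m: −αΔT+βΔS = −(2.5 × 10⁻⁴)(-1.0)+(7.9 × 10⁻⁴)(+6.59) = 5.5 × 10⁻³ → stable
  86–122 m: −αΔT+βΔS = −(2.5 × 10⁻⁴)(+6.0)+(7.9 × 10⁻⁴)(+6.72) = 3.8 × 10⁻³ → stable
  122–124 m: −αΔT+βΔS = −(2.5 × 10⁻⁴)(-4.7)+(7.9 × 10⁻⁴)(+4.42) = 4.7 × 10⁻³ → stable
  124–144 m: −αΔT+βΔS = −(2.5 × 10⁻⁴)(+3.1)+(7.9 × 10⁻⁴)(-16.57) = -0.014 → UNSTABLE
  144–198 m: −αΔT+βΔS = −(2.5 × 10⁻⁴)(+0.4)+(7.9 × 10⁻⁴)(+17.95) = 0.014 → stable
The 124–144 m interval has Δρ < 0: lighter water underlies denser water.

124–144 m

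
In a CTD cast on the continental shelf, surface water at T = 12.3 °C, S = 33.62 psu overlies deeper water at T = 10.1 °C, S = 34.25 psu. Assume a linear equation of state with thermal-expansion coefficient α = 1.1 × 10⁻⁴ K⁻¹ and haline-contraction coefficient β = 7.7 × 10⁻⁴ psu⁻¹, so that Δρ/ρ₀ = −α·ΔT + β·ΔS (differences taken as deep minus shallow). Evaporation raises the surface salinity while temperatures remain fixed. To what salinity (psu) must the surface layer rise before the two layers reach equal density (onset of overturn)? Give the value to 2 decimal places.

34.56 psu

Neutral buoyancy requires −α(T_deep − T_surf) + β(S_deep − S_surf′) = 0.
S_surf′ = S_deep − (α/β)·ΔT = 34.25 − (1.1 × 10⁻⁴/7.7 × 10⁻⁴)·(-2.2) = 34.5643 psu.
Increase required: 34.5643 − 33.62 = 0.9443 psu.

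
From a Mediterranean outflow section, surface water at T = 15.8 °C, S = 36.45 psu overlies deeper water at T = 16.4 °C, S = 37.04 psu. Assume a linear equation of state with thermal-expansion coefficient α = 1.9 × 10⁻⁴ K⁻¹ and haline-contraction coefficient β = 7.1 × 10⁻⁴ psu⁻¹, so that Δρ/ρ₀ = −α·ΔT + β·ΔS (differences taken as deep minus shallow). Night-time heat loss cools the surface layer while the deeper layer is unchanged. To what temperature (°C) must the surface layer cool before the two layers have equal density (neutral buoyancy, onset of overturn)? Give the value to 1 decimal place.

Neutral buoyancy requires Δρ = 0, i.e. −α(T_deep − T_surf′) + β(S_deep − S_surf) = 0.
T_surf′ = T_deep − (β/α)·ΔS = 16.4 − (7.1 × 10⁻⁴/1.9 × 10⁻⁴)·(+0.59) = 14.195 °C.
Cooling required: 15.8 − (14.195) = 1.605 °C.

14.2 °C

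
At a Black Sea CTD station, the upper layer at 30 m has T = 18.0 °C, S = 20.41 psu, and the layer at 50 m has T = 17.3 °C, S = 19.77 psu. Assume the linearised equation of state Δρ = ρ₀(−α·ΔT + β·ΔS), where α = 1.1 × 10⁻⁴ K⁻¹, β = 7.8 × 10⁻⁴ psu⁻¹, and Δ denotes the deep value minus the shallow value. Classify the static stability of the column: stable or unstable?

unstable

ΔT = 17.3 − 18.0 = -0.7 K and ΔS = 19.77 − 20.41 = -0.64 psu (deep − shallow).
−αΔT = 7.70 × 10⁻⁵; βΔS = -4.992 × 10⁻⁴; sum Δρ/ρ₀ = -4.222 × 10⁻⁴.
Δρ/ρ₀ < 0, so Δρ < 0: deeper water is lighter → statically unstable; the column would overturn.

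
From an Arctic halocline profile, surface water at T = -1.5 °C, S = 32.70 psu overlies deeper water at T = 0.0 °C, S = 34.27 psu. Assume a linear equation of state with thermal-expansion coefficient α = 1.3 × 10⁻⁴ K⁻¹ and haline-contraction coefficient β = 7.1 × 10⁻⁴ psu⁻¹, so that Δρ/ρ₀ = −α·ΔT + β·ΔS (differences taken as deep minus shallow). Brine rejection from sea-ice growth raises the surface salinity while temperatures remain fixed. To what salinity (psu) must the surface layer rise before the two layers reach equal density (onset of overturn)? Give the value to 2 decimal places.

Neutral buoyancy requires −α(T_deep − T_surf) + β(S_deep − S_surf′) = 0.
S_surf′ = S_deep − (α/β)·ΔT = 34.27 − (1.3 × 10⁻⁴/7.1 × 10⁻⁴)·(+1.5) = 33.9954 psu.
Increase required: 33.9954 − 32.70 = 1.2954 psu.

34.00 psu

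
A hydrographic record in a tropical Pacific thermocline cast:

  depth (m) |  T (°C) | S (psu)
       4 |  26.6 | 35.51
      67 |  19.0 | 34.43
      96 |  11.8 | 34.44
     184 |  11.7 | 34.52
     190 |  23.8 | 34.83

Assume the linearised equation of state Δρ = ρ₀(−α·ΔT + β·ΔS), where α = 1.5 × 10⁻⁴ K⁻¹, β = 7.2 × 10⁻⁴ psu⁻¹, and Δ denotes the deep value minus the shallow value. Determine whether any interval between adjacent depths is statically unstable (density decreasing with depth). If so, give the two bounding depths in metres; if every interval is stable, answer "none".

Evaluate Δρ/ρ₀ = −αΔT + βΔS across each adjacent pair:
  4–67 m: −αΔT+βΔS = −(1.5 × 10⁻⁴)(-7.6)+(7.2 × 10⁻⁴)(-1.08) = 3.6 × 10⁻⁴ → stable
  67–96 m: −αΔT+βΔS = −(1.5 × 10⁻⁴)(-7.2)+(7.2 × 10⁻⁴)(+0.01) = 1.1 × 10⁻³ → stable
  96–184 m: −αΔT+βΔS = −(1.5 × 10⁻⁴)(-0.1)+(7.2 × 10⁻⁴)(+0.08) = 7.3 × 10⁻⁵ → stable
  184–190 m: −αΔT+βΔS = −(1.5 × 10⁻⁴)(+12.1)+(7.2 × 10⁻⁴)(+0.31) = -1.6 × 10⁻³ → UNSTABLE
The 184–190 m interval has Δρ < 0: lighter water underlies denser water.

184–190 m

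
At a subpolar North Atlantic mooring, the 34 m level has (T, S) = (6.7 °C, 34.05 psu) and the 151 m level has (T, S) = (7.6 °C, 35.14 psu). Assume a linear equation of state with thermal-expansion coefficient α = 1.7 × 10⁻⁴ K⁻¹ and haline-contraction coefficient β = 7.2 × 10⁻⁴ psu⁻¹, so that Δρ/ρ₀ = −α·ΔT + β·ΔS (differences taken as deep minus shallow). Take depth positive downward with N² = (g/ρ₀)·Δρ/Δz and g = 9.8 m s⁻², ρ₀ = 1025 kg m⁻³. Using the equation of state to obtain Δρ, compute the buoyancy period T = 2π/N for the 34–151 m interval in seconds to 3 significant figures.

864 s

ΔT = +0.9 K, ΔS = +1.09 psu (deep − shallow).
Δρ/ρ₀ = −αΔT + βΔS = -1.53 × 10⁻⁴ + 7.848 × 10⁻⁴ = 6.318 × 10⁻⁴, so Δρ ≈ 0.6476 kg m⁻³.
N² = (g/ρ₀)·Δρ/Δz = g·(Δρ/ρ₀)/Δz = 9.8 × 6.318 × 10⁻⁴ / 117 = 5.2920 × 10⁻⁵ s⁻².
N = √(5.2920 × 10⁻⁵) = 7.2746 × 10⁻³ rad s⁻¹ → T = 2π/N = 863.72 s ≈ 864 s.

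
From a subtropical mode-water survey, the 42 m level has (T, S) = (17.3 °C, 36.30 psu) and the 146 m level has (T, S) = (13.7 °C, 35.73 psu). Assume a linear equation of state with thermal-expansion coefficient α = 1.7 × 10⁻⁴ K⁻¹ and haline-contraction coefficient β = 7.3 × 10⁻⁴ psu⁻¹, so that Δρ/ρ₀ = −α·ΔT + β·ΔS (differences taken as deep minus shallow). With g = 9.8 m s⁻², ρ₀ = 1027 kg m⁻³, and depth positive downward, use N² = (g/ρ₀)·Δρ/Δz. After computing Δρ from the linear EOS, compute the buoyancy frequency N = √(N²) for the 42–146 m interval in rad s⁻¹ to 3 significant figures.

ΔT = -3.6 K, ΔS = -0.57 psu (deep − shallow).
Δρ/ρ₀ = −αΔT + βΔS = 6.12 × 10⁻⁴ − 4.161 × 10⁻⁴ = 1.959 × 10⁻⁴, so Δρ ≈ 0.2012 kg m⁻³.
N² = (g/ρ₀)·Δρ/Δz = g·(Δρ/ρ₀)/Δz = 9.8 × 1.959 × 10⁻⁴ / 104 = 1.8460 × 10⁻⁵ s⁻².
N = √(1.8460 × 10⁻⁵) = 4.2965 × 10⁻³ rad s⁻¹ ≈ 4.30 × 10⁻³ rad s⁻¹.

4.30 × 10⁻³ rad s⁻¹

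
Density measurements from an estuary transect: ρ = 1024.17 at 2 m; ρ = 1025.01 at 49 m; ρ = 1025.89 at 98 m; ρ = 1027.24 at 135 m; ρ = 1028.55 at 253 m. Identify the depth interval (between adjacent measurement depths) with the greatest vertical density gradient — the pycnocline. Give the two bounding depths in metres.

Compute the density gradient over each adjacent pair:
  2–49 m: Δρ/Δz = 0.84/47 = 0.018 kg m⁻⁴
  49–98 m: Δρ/Δz = 0.88/49 = 0.018 kg m⁻⁴
  98–135 m: Δρ/Δz = 1.35/37 = 0.036 kg m⁻⁴
  135–253 m: Δρ/Δz = 1.31/118 = 0.011 kg m⁻⁴
The largest gradient is in the 98–135 m interval — the pycnocline.

98–135 m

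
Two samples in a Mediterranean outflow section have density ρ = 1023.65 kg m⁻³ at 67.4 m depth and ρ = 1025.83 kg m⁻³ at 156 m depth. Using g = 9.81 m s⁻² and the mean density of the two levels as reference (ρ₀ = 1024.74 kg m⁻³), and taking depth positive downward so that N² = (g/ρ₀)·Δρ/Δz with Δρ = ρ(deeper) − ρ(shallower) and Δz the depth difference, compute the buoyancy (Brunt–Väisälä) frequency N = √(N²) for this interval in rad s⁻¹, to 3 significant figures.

0.0153 rad s⁻¹

Δρ = 1025.83 − 1023.65 = 2.18 kg m⁻³ over Δz = 156 − 67.4 = 88.6 m.
N² = (9.81/1024.74) × (2.18/88.6) = 2.3555 × 10⁻⁴ s⁻².
N = √(2.3555 × 10⁻⁴) = 0.015348 rad s⁻¹ ≈ 0.0153 rad s⁻¹.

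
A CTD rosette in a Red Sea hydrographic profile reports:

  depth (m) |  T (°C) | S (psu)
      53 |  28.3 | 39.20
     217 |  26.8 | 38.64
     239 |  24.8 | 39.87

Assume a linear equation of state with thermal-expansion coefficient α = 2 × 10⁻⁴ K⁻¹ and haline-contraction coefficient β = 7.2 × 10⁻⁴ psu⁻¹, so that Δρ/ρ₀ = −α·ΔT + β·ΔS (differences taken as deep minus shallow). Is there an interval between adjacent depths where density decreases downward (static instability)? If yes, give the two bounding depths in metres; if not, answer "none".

53–217 m

Evaluate Δρ/ρ₀ = −αΔT + βΔS across each adjacent pair:
  53–217 m: −αΔT+βΔS = −(2 × 10⁻⁴)(-1.5)+(7.2 × 10⁻⁴)(-0.56) = -1.0 × 10⁻⁴ → UNSTABLE
  217–239 m: −αΔT+βΔS = −(2 × 10⁻⁴)(-2.0)+(7.2 × 10⁻⁴)(+1.23) = 1.3 × 10⁻³ → stable
The 53–217 m interval has Δρ < 0: lighter water underlies denser water.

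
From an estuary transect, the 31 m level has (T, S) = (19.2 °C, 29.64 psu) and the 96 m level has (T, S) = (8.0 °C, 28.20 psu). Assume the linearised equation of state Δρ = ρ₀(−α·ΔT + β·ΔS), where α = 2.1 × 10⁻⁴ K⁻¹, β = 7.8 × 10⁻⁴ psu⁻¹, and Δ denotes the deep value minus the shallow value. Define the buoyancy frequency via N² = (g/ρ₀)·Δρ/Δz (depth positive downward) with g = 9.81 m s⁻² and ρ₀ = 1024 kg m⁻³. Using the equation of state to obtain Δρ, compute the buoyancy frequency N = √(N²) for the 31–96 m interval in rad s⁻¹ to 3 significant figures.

ΔT = -11.2 K, ΔS = -1.44 psu (deep − shallow).
Δρ/ρ₀ = −αΔT + βΔS = 2.352 × 10⁻³ − 1.1232 × 10⁻³ = 1.2288 × 10⁻³, so Δρ ≈ 1.258 kg m⁻³.
N² = (g/ρ₀)·Δρ/Δz = g·(Δρ/ρ₀)/Δz = 9.81 × 1.2288 × 10⁻³ / 65 = 1.8545 × 10⁻⁴ s⁻².
N = √(1.8545 × 10⁻⁴) = 0.013618 rad s⁻¹ ≈ 0.0136 rad s⁻¹.

0.0136 rad s⁻¹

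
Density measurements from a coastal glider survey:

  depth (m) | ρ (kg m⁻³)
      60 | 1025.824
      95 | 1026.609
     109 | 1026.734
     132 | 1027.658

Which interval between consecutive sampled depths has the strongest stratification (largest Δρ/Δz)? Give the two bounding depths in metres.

109–132 m

Compute the density gradient over each adjacent pair:
  60–95 m: Δρ/Δz = 0.785/35 = 0.022 kg m⁻⁴
  95–109 m: Δρ/Δz = 0.125/14 = 8.9 × 10⁻³ kg m⁻⁴
  109–132 m: Δρ/Δz = 0.924/23 = 0.040 kg m⁻⁴
The largest gradient is in the 109–132 m interval — the pycnocline.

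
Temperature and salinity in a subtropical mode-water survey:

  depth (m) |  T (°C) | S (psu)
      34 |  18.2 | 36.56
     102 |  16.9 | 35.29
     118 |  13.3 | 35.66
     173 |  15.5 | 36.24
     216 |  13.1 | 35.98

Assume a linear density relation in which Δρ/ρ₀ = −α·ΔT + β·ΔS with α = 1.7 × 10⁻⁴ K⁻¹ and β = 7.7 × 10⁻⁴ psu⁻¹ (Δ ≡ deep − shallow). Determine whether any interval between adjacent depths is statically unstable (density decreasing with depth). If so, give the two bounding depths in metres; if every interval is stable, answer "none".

Evaluate Δρ/ρ₀ = −αΔT + βΔS across each adjacent pair:
  34–102 m: −αΔT+βΔS = −(1.7 × 10⁻⁴)(-1.3)+(7.7 × 10⁻⁴)(-1.27) = -7.6 × 10⁻⁴ → UNSTABLE
  102–118 m: −αΔT+βΔS = −(1.7 × 10⁻⁴)(-3.6)+(7.7 × 10⁻⁴)(+0.37) = 9.0 × 10⁻⁴ → stable
  118–173 m: −αΔT+βΔS = −(1.7 × 10⁻⁴)(+2.2)+(7.7 × 10⁻⁴)(+0.58) = 7.3 × 10⁻⁵ → stable
  173–216 m: −αΔT+βΔS = −(1.7 × 10⁻⁴)(-2.4)+(7.7 × 10⁻⁴)(-0.26) = 2.1 × 10⁻⁴ → stable
The 34–102 m interval has Δρ < 0: lighter water underlies denser water.

34–102 m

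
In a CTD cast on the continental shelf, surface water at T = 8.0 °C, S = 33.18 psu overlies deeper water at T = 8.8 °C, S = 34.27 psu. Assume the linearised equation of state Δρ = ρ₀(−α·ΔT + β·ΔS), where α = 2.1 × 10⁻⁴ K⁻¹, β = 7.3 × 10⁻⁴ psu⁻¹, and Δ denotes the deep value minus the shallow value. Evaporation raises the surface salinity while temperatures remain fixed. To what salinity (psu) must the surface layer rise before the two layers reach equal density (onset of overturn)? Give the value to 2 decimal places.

Neutral buoyancy requires −α(T_deep − T_surf) + β(S_deep − S_surf′) = 0.
S_surf′ = S_deep − (α/β)·ΔT = 34.27 − (2.1 × 10⁻⁴/7.3 × 10⁻⁴)·(+0.8) = 34.0399 psu.
Increase required: 34.0399 − 33.18 = 0.8599 psu.

34.04 psu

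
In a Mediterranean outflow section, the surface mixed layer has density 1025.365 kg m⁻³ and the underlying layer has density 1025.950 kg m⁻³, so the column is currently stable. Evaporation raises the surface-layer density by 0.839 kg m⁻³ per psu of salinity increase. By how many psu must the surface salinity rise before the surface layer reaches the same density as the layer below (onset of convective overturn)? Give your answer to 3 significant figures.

Density deficit of the surface layer: 1025.950 − 1025.365 = 0.585 kg m⁻³.
Required change = 0.585 / 0.839 = 0.697 psu.

0.697 psu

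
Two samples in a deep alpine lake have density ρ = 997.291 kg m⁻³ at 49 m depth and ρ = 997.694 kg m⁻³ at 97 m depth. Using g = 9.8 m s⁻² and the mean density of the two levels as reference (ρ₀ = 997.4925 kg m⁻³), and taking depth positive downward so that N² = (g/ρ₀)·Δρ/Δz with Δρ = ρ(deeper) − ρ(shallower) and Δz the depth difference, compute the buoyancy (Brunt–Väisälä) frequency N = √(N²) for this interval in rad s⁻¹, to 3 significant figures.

Δρ = 997.694 − 997.291 = 0.403 kg m⁻³ over Δz = 97 − 49 = 48 m.
N² = (9.8/997.4925) × (0.403/48) = 8.2486 × 10⁻⁵ s⁻².
N = √(8.2486 × 10⁻⁵) = 9.0822 × 10⁻³ rad s⁻¹ ≈ 9.08 × 10⁻³ rad s⁻¹.

9.08 × 10⁻³ rad s⁻¹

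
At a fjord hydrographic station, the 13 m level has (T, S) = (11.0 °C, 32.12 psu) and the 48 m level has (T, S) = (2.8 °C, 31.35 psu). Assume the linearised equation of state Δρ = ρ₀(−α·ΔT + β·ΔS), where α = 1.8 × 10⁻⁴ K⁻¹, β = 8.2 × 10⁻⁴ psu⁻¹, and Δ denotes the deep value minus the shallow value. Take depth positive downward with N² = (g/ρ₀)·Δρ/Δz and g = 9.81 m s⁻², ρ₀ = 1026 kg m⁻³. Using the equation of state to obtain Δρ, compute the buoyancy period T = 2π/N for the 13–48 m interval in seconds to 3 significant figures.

408 s

ΔT = -8.2 K, ΔS = -0.77 psu (deep − shallow).
Δρ/ρ₀ = −αΔT + βΔS = 1.476 × 10⁻³ − 6.314 × 10⁻⁴ = 8.446 × 10⁻⁴, so Δρ ≈ 0.8666 kg m⁻³.
N² = (g/ρ₀)·Δρ/Δz = g·(Δρ/ρ₀)/Δz = 9.81 × 8.446 × 10⁻⁴ / 35 = 2.3673 × 10⁻⁴ s⁻².
N = √(2.3673 × 10⁻⁴) = 0.015386 rad s⁻¹ → T = 2π/N = 408.37 s ≈ 408 s.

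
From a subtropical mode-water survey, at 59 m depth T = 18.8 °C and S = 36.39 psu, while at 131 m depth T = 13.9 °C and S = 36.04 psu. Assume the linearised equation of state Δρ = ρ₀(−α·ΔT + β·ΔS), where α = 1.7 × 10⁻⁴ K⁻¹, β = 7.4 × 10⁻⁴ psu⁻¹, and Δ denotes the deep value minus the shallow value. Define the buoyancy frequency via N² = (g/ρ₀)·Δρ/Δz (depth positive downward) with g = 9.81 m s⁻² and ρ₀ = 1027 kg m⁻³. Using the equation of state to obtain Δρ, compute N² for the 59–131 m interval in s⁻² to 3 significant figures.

7.82 × 10⁻⁵ s⁻²

ΔT = -4.9 K, ΔS = -0.35 psu (deep − shallow).
Δρ/ρ₀ = −αΔT + βΔS = 8.33 × 10⁻⁴ − 2.59 × 10⁻⁴ = 5.74 × 10⁻⁴, so Δρ ≈ 0.5895 kg m⁻³.
N² = (g/ρ₀)·Δρ/Δz = g·(Δρ/ρ₀)/Δz = 9.81 × 5.74 × 10⁻⁴ / 72 = 7.8208 × 10⁻⁵ s⁻² ≈ 7.82 × 10⁻⁵ s⁻².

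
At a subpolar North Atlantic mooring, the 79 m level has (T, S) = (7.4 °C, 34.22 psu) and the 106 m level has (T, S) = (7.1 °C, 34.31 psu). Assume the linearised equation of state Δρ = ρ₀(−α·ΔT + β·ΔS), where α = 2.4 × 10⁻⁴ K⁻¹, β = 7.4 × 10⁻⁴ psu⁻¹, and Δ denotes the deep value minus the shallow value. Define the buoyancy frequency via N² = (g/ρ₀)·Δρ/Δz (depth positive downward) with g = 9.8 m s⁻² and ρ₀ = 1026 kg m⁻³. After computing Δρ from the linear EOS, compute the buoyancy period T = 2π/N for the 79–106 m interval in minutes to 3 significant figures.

ΔT = -0.3 K, ΔS = +0.09 psu (deep − shallow).
Δρ/ρ₀ = −αΔT + βΔS = 7.20 × 10⁻⁵ + 6.66 × 10⁻⁵ = 1.386 × 10⁻⁴, so Δρ ≈ 0.1422 kg m⁻³.
N² = (g/ρ₀)·Δρ/Δz = g·(Δρ/ρ₀)/Δz = 9.8 × 1.386 × 10⁻⁴ / 27 = 5.0307 × 10⁻⁵ s⁻².
N = √(5.0307 × 10⁻⁵) = 7.0927 × 10⁻³ rad s⁻¹ → T = 2π/N = 885.87 s = 14.764 min ≈ 14.8 min.

14.8 min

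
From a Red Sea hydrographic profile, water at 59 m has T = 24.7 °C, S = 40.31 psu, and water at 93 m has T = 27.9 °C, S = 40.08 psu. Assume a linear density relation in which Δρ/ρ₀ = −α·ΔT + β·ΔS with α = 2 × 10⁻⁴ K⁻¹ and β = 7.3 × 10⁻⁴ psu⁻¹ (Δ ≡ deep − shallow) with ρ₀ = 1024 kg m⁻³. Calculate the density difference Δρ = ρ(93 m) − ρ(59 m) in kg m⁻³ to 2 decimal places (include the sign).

-0.83 kg m⁻³

ΔT = +3.2 K, ΔS = -0.23 psu (deep − shallow).
Δρ/ρ₀ = −(2 × 10⁻⁴)(+3.2) + (7.3 × 10⁻⁴)(-0.23) = -8.079 × 10⁻⁴.
Δρ = 1024 × (-8.079 × 10⁻⁴) = -0.83 kg m⁻³.
Negative Δρ: lighter below, statically unstable.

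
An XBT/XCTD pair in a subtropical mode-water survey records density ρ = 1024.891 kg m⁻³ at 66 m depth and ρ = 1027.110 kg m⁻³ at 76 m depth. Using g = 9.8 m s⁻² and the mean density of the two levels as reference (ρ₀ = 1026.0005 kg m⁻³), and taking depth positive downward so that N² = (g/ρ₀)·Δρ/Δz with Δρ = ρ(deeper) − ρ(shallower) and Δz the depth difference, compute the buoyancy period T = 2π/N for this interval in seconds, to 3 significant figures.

136 s

Δρ = 1027.110 − 1024.891 = 2.219 kg m⁻³ over Δz = 76 − 66 = 10 m.
N² = (9.8/1026.0005) × (2.219/10) = 2.1195 × 10⁻³ s⁻².
N = √(2.1195 × 10⁻³) = 0.046038 rad s⁻¹, so T = 2π/N = 136.48 s ≈ 136 s.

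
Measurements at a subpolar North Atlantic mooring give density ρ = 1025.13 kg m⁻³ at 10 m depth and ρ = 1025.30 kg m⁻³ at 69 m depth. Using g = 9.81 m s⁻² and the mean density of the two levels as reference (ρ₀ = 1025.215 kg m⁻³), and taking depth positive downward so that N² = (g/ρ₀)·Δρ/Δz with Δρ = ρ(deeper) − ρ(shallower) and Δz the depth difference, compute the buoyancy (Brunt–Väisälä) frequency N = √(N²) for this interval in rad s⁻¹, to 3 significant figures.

Δρ = 1025.30 − 1025.13 = 0.17 kg m⁻³ over Δz = 69 − 10 = 59 m.
N² = (9.81/1025.215) × (0.17/59) = 2.7571 × 10⁻⁵ s⁻².
N = √(2.7571 × 10⁻⁵) = 5.2508 × 10⁻³ rad s⁻¹ ≈ 5.25 × 10⁻³ rad s⁻¹.
Since Δρ > 0 the layer is stably stratified.

5.25 × 10⁻³ rad s⁻¹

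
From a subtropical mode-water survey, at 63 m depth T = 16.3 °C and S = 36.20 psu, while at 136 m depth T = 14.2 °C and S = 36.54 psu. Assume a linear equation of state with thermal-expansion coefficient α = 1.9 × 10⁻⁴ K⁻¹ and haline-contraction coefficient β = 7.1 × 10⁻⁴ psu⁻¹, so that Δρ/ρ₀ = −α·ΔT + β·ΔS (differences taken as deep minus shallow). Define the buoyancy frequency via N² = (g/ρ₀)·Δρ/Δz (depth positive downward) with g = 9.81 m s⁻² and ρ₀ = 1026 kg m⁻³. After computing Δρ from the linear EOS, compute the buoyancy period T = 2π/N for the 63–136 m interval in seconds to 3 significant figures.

677 s

ΔT = -2.1 K, ΔS = +0.34 psu (deep − shallow).
Δρ/ρ₀ = −αΔT + βΔS = 3.99 × 10⁻⁴ + 2.414 × 10⁻⁴ = 6.404 × 10⁻⁴, so Δρ ≈ 0.6571 kg m⁻³.
N² = (g/ρ₀)·Δρ/Δz = g·(Δρ/ρ₀)/Δz = 9.81 × 6.404 × 10⁻⁴ / 73 = 8.6059 × 10⁻⁵ s⁻².
N = √(8.6059 × 10⁻⁵) = 9.2768 × 10⁻³ rad s⁻¹ → T = 2π/N = 677.30 s ≈ 677 s.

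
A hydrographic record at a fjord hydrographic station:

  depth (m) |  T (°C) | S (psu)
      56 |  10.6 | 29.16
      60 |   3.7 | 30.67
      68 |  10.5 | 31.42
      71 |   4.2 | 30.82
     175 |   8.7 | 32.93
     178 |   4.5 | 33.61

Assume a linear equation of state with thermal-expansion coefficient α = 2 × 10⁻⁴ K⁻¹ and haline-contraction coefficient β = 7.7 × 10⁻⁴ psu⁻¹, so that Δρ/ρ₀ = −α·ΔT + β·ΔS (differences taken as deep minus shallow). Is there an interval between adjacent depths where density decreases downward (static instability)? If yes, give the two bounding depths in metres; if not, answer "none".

Evaluate Δρ/ρ₀ = −αΔT + βΔS across each adjacent pair:
  56–60 m: −αΔT+βΔS = −(2 × 10⁻⁴)(-6.9)+(7.7 × 10⁻⁴)(+1.51) = 2.5 × 10⁻³ → stable
  60–68 m: −αΔT+βΔS = −(2 × 10⁻⁴)(+6.8)+(7.7 × 10⁻⁴)(+0.75) = -7.8 × 10⁻⁴ → UNSTABLE
  68–71 m: −αΔT+βΔS = −(2 × 10⁻⁴)(-6.3)+(7.7 × 10⁻⁴)(-0.60) = 8.0 × 10⁻⁴ → stable
  71–175 m: −αΔT+βΔS = −(2 × 10⁻⁴)(+4.5)+(7.7 × 10⁻⁴)(+2.11) = 7.2 × 10⁻⁴ → stable
  175–178 m: −αΔT+βΔS = −(2 × 10⁻⁴)(-4.2)+(7.7 × 10⁻⁴)(+0.68) = 1.4 × 10⁻³ → stable
The 60–68 m interval has Δρ < 0: lighter water underlies denser water.

60–68 m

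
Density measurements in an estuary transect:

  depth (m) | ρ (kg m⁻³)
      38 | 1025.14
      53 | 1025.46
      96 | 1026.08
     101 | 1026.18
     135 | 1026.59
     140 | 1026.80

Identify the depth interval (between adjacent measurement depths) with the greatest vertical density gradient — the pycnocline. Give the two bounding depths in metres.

Compute the density gradient over each adjacent pair:
  38–53 m: Δρ/Δz = 0.32/15 = 0.021 kg m⁻⁴
  53–96 m: Δρ/Δz = 0.62/43 = 0.014 kg m⁻⁴
  96–101 m: Δρ/Δz = 0.10/5 = 0.020 kg m⁻⁴
  101–135 m: Δρ/Δz = 0.41/34 = 0.012 kg m⁻⁴
  135–140 m: Δρ/Δz = 0.21/5 = 0.042 kg m⁻⁴
The largest gradient is in the 135–140 m interval — the pycnocline.

135–140 m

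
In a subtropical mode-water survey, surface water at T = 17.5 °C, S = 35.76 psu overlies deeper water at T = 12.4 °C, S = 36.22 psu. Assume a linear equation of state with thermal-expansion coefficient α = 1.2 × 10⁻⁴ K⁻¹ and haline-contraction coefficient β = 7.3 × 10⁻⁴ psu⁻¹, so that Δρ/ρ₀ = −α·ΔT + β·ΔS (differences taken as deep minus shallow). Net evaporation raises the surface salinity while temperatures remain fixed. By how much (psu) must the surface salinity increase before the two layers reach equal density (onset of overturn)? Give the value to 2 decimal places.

Neutral buoyancy requires −α(T_deep − T_surf) + β(S_deep − S_surf′) = 0.
S_surf′ = S_deep − (α/β)·ΔT = 36.22 − (1.2 × 10⁻⁴/7.3 × 10⁻⁴)·(-5.1) = 37.0584 psu.
Increase required: 37.0584 − 35.76 = 1.2984 psu.

1.30 psu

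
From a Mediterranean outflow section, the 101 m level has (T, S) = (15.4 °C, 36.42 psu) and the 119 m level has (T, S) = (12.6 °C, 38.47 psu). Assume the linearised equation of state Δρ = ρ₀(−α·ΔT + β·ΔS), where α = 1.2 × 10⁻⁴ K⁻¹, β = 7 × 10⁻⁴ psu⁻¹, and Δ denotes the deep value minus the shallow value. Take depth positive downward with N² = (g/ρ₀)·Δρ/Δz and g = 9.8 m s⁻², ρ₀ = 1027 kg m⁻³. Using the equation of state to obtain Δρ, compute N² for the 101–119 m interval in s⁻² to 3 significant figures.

ΔT = -2.8 K, ΔS = +2.05 psu (deep − shallow).
Δρ/ρ₀ = −αΔT + βΔS = 3.36 × 10⁻⁴ + 1.435 × 10⁻³ = 1.771 × 10⁻³, so Δρ ≈ 1.819 kg m⁻³.
N² = (g/ρ₀)·Δρ/Δz = g·(Δρ/ρ₀)/Δz = 9.8 × 1.771 × 10⁻³ / 18 = 9.6421 × 10⁻⁴ s⁻² ≈ 9.64 × 10⁻⁴ s⁻².

9.64 × 10⁻⁴ s⁻²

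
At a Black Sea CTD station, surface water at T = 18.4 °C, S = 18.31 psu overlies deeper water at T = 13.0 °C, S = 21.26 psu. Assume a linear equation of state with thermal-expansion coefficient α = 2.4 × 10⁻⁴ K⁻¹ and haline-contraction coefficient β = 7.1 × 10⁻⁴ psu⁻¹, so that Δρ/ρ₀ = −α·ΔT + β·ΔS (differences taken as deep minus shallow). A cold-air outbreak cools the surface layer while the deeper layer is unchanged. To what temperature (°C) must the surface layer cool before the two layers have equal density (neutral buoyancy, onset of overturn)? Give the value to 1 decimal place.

4.3 °C

Neutral buoyancy requires Δρ = 0, i.e. −α(T_deep − T_surf′) + β(S_deep − S_surf) = 0.
T_surf′ = T_deep − (β/α)·ΔS = 13.0 − (7.1 × 10⁻⁴/2.4 × 10⁻⁴)·(+2.95) = 4.273 °C.
Cooling required: 18.4 − (4.273) = 14.127 °C.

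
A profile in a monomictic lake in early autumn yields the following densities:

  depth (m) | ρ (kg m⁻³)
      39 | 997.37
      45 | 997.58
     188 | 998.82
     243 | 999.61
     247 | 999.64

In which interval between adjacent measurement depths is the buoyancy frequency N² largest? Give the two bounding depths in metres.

Compute the density gradient over each adjacent pair:
  39–45 m: Δρ/Δz = 0.21/6 = 0.035 kg m⁻⁴
  45–188 m: Δρ/Δz = 1.24/143 = 8.7 × 10⁻³ kg m⁻⁴
  188–243 m: Δρ/Δz = 0.79/55 = 0.014 kg m⁻⁴
  243–247 m: Δρ/Δz = 0.03/4 = 7.5 × 10⁻³ kg m⁻⁴
The largest gradient is in the 39–45 m interval — the pycnocline.

39–45 m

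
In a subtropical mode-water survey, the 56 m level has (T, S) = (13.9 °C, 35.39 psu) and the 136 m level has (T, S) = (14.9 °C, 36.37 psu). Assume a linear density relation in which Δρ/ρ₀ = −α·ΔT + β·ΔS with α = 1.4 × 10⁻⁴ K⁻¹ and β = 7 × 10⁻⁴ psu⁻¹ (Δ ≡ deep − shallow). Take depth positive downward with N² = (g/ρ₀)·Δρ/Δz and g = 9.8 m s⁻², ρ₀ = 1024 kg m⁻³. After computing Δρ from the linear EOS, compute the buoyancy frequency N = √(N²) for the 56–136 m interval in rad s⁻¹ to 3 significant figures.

ΔT = +1.0 K, ΔS = +0.98 psu (deep − shallow).
Δρ/ρ₀ = −αΔT + βΔS = -1.40 × 10⁻⁴ + 6.86 × 10⁻⁴ = 5.46 × 10⁻⁴, so Δρ ≈ 0.5591 kg m⁻³.
N² = (g/ρ₀)·Δρ/Δz = g·(Δρ/ρ₀)/Δz = 9.8 × 5.46 × 10⁻⁴ / 80 = 6.6885 × 10⁻⁵ s⁻².
N = √(6.6885 × 10⁻⁵) = 8.1783 × 10⁻³ rad s⁻¹ ≈ 8.18 × 10⁻³ rad s⁻¹.

8.18 × 10⁻³ rad s⁻¹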